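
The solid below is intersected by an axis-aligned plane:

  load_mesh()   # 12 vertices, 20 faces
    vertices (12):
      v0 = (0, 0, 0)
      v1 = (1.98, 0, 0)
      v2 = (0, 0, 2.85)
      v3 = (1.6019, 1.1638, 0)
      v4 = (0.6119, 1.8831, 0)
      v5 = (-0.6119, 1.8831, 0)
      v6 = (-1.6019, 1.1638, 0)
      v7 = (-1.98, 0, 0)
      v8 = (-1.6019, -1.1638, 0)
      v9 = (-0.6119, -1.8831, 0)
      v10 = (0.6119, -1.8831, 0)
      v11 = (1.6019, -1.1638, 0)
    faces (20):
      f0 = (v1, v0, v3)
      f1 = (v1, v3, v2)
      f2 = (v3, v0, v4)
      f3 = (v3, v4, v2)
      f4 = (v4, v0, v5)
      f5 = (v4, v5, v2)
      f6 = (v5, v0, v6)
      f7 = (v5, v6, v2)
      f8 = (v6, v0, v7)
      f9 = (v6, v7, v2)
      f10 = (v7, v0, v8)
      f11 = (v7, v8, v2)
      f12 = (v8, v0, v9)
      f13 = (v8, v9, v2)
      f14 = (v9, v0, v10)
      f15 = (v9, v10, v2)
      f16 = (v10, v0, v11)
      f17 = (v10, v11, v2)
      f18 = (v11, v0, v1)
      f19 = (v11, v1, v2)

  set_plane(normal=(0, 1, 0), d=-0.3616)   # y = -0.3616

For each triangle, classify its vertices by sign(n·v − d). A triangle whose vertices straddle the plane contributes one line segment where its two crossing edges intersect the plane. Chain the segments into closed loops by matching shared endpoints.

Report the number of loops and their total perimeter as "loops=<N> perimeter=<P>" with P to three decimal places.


loops=1 perimeter=9.762

Straddling triangles (10 of 20):
  (v7,v0,v8) [++-] → (-0.49772, -0.3616, 0)–(-1.86252, -0.3616, 0)  len=1.3648
  (v7,v8,v2) [+-+] → (-1.86252, -0.3616, 0)–(-0.49772, -0.3616, 1.96449)  len=2.3920
  (v8,v0,v9) [-+-] → (-0.49772, -0.3616, 0)–(-0.117499, -0.3616, 0)  len=0.3802
  (v8,v9,v2) [--+] → (-0.117499, -0.3616, 2.30273)–(-0.49772, -0.3616, 1.96449)  len=0.5089
  (v9,v0,v10) [-+-] → (-0.117499, -0.3616, 0)–(0.117499, -0.3616, 0)  len=0.2350
  (v9,v10,v2) [--+] → (0.117499, -0.3616, 2.30273)–(-0.117499, -0.3616, 2.30273)  len=0.2350
  (v10,v0,v11) [-+-] → (0.117499, -0.3616, 0)–(0.49772, -0.3616, 0)  len=0.3802
  (v10,v11,v2) [--+] → (0.49772, -0.3616, 1.96449)–(0.117499, -0.3616, 2.30273)  len=0.5089
  (v11,v0,v1) [-++] → (0.49772, -0.3616, 0)–(1.86252, -0.3616, 0)  len=1.3648
  (v11,v1,v2) [-++] → (1.86252, -0.3616, 0)–(0.49772, -0.3616, 1.96449)  len=2.3920

Chained into 1 loop(s):
  loop 1: 10 segments, perimeter = 9.7619
Total perimeter = 9.762


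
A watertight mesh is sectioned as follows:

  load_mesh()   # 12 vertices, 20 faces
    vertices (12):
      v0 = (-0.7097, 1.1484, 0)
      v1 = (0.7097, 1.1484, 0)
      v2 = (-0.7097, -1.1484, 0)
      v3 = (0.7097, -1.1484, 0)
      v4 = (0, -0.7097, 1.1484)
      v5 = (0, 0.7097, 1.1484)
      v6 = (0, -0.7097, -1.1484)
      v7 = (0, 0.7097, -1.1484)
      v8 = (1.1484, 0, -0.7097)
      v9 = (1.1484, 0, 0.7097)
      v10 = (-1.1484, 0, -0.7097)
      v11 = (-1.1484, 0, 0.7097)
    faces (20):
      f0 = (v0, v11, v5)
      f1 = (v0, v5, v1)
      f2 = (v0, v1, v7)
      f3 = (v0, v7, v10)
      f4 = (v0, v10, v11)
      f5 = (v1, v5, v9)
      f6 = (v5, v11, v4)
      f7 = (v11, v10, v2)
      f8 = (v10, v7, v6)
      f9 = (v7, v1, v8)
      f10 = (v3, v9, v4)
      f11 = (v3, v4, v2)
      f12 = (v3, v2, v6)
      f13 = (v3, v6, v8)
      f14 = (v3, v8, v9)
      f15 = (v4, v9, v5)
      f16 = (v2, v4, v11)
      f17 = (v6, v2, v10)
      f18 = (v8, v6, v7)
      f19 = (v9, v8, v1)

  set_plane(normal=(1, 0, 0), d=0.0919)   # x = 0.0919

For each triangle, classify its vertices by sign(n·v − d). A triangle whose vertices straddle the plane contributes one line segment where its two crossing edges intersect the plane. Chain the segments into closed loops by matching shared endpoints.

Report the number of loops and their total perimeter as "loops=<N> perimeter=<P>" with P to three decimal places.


Straddling triangles (10 of 20):
  (v0,v5,v1) [--+] → (0.0919, 0.766508, 0.999692)–(0.0919, 1.1484, 0)  len=1.0702
  (v0,v1,v7) [-+-] → (0.0919, 1.1484, 0)–(0.0919, 0.766508, -0.999692)  len=1.0702
  (v1,v5,v9) [+-+] → (0.0919, 0.766508, 0.999692)–(0.0919, 0.652907, 1.11329)  len=0.1607
  (v7,v1,v8) [-++] → (0.0919, 0.766508, -0.999692)–(0.0919, 0.652907, -1.11329)  len=0.1607
  (v3,v9,v4) [++-] → (0.0919, -0.652907, 1.11329)–(0.0919, -0.766508, 0.999692)  len=0.1607
  (v3,v4,v2) [+--] → (0.0919, -0.766508, 0.999692)–(0.0919, -1.1484, 0)  len=1.0702
  (v3,v2,v6) [+--] → (0.0919, -1.1484, 0)–(0.0919, -0.766508, -0.999692)  len=1.0702
  (v3,v6,v8) [+-+] → (0.0919, -0.766508, -0.999692)–(0.0919, -0.652907, -1.11329)  len=0.1607
  (v4,v9,v5) [-+-] → (0.0919, -0.652907, 1.11329)–(0.0919, 0.652907, 1.11329)  len=1.3058
  (v8,v6,v7) [+--] → (0.0919, -0.652907, -1.11329)–(0.0919, 0.652907, -1.11329)  len=1.3058

Chained into 1 loop(s):
  loop 1: 10 segments, perimeter = 7.5349
Total perimeter = 7.535

loops=1 perimeter=7.535


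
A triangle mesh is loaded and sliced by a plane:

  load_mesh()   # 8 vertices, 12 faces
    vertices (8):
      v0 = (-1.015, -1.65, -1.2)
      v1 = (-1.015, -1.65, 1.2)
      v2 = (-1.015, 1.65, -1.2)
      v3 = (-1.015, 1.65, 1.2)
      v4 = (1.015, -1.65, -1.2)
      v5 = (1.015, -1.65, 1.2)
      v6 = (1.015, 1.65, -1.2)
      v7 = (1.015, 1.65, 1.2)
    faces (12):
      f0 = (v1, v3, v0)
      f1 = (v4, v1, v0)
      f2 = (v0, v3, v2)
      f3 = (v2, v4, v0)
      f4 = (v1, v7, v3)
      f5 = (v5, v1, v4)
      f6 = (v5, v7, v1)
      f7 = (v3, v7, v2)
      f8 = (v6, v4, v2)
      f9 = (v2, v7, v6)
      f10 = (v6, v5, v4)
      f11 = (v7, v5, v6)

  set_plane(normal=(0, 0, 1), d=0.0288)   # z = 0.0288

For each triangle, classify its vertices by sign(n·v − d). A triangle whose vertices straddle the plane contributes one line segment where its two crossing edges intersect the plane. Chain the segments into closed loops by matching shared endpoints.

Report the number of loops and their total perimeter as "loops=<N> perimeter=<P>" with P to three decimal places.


Straddling triangles (8 of 12):
  (v1,v3,v0) [++-] → (-1.015, 0.0396, 0.0288)–(-1.015, -1.65, 0.0288)  len=1.6896
  (v4,v1,v0) [-+-] → (-0.02436, -1.65, 0.0288)–(-1.015, -1.65, 0.0288)  len=0.9906
  (v0,v3,v2) [-+-] → (-1.015, 0.0396, 0.0288)–(-1.015, 1.65, 0.0288)  len=1.6104
  (v5,v1,v4) [++-] → (-0.02436, -1.65, 0.0288)–(1.015, -1.65, 0.0288)  len=1.0394
  (v3,v7,v2) [++-] → (0.02436, 1.65, 0.0288)–(-1.015, 1.65, 0.0288)  len=1.0394
  (v2,v7,v6) [-+-] → (0.02436, 1.65, 0.0288)–(1.015, 1.65, 0.0288)  len=0.9906
  (v6,v5,v4) [-+-] → (1.015, -0.0396, 0.0288)–(1.015, -1.65, 0.0288)  len=1.6104
  (v7,v5,v6) [++-] → (1.015, -0.0396, 0.0288)–(1.015, 1.65, 0.0288)  len=1.6896

Chained into 1 loop(s):
  loop 1: 8 segments, perimeter = 10.6600
Total perimeter = 10.660

loops=1 perimeter=10.660


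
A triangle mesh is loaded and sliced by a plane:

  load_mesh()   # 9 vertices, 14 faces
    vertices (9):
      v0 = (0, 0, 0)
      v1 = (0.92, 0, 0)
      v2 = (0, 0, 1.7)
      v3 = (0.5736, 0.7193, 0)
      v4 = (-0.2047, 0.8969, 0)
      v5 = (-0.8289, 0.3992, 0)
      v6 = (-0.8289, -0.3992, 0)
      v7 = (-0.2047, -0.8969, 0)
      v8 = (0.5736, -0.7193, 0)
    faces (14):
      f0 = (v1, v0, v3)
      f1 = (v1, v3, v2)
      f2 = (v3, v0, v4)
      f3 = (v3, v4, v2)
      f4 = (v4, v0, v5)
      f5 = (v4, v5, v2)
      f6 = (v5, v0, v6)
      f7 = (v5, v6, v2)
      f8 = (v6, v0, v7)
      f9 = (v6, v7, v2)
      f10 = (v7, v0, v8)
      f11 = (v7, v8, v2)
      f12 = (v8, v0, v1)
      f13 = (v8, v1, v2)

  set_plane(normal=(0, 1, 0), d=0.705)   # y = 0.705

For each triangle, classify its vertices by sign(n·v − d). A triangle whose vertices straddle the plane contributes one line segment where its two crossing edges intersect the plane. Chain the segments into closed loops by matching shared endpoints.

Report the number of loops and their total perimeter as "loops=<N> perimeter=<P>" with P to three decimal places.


loops=1 perimeter=2.321

Straddling triangles (6 of 14):
  (v1,v0,v3) [--+] → (0.562197, 0.705, 0)–(0.580487, 0.705, 0)  len=0.0183
  (v1,v3,v2) [-+-] → (0.580487, 0.705, 0)–(0.562197, 0.705, 0.0337967)  len=0.0384
  (v3,v0,v4) [+-+] → (0.562197, 0.705, 0)–(-0.160903, 0.705, 0)  len=0.7231
  (v3,v4,v2) [++-] → (-0.160903, 0.705, 0.363731)–(0.562197, 0.705, 0.0337967)  len=0.7948
  (v4,v0,v5) [+--] → (-0.160903, 0.705, 0)–(-0.445375, 0.705, 0)  len=0.2845
  (v4,v5,v2) [+--] → (-0.445375, 0.705, 0)–(-0.160903, 0.705, 0.363731)  len=0.4618

Chained into 1 loop(s):
  loop 1: 6 segments, perimeter = 2.3209
Total perimeter = 2.321


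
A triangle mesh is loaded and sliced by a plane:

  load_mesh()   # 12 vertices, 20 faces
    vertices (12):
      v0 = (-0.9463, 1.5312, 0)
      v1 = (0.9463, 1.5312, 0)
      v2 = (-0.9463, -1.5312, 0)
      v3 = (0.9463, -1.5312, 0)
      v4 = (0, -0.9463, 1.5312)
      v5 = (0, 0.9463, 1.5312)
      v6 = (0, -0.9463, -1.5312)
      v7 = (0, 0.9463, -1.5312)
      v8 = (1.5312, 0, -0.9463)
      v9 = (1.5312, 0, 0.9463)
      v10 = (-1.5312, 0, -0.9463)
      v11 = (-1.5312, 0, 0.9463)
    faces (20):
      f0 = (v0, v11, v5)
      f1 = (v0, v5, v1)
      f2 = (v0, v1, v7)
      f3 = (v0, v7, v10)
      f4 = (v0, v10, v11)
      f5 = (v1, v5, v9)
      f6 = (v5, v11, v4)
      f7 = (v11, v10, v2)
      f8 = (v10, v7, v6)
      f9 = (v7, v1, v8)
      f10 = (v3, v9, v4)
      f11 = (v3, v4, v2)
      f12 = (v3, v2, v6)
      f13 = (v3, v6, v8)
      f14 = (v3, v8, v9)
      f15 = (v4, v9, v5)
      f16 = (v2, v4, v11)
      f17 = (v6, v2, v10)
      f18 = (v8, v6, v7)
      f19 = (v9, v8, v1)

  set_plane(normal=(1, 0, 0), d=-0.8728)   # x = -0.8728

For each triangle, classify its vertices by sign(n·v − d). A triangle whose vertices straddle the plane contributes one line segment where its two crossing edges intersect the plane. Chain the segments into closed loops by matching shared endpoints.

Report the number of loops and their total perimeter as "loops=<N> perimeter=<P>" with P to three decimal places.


Straddling triangles (10 of 20):
  (v0,v11,v5) [--+] → (-0.8728, 0.406899, 1.1978)–(-0.8728, 1.48577, 0.11893)  len=1.5258
  (v0,v5,v1) [-++] → (-0.8728, 1.48577, 0.11893)–(-0.8728, 1.5312, 0)  len=0.1273
  (v0,v1,v7) [-++] → (-0.8728, 1.5312, 0)–(-0.8728, 1.48577, -0.11893)  len=0.1273
  (v0,v7,v10) [-+-] → (-0.8728, 1.48577, -0.11893)–(-0.8728, 0.406899, -1.1978)  len=1.5258
  (v5,v11,v4) [+-+] → (-0.8728, 0.406899, 1.1978)–(-0.8728, -0.406899, 1.1978)  len=0.8138
  (v10,v7,v6) [-++] → (-0.8728, 0.406899, -1.1978)–(-0.8728, -0.406899, -1.1978)  len=0.8138
  (v3,v4,v2) [++-] → (-0.8728, -1.48577, 0.11893)–(-0.8728, -1.5312, 0)  len=0.1273
  (v3,v2,v6) [+-+] → (-0.8728, -1.5312, 0)–(-0.8728, -1.48577, -0.11893)  len=0.1273
  (v2,v4,v11) [-+-] → (-0.8728, -1.48577, 0.11893)–(-0.8728, -0.406899, 1.1978)  len=1.5258
  (v6,v2,v10) [+--] → (-0.8728, -1.48577, -0.11893)–(-0.8728, -0.406899, -1.1978)  len=1.5258

Chained into 1 loop(s):
  loop 1: 10 segments, perimeter = 8.2399
Total perimeter = 8.240

loops=1 perimeter=8.240


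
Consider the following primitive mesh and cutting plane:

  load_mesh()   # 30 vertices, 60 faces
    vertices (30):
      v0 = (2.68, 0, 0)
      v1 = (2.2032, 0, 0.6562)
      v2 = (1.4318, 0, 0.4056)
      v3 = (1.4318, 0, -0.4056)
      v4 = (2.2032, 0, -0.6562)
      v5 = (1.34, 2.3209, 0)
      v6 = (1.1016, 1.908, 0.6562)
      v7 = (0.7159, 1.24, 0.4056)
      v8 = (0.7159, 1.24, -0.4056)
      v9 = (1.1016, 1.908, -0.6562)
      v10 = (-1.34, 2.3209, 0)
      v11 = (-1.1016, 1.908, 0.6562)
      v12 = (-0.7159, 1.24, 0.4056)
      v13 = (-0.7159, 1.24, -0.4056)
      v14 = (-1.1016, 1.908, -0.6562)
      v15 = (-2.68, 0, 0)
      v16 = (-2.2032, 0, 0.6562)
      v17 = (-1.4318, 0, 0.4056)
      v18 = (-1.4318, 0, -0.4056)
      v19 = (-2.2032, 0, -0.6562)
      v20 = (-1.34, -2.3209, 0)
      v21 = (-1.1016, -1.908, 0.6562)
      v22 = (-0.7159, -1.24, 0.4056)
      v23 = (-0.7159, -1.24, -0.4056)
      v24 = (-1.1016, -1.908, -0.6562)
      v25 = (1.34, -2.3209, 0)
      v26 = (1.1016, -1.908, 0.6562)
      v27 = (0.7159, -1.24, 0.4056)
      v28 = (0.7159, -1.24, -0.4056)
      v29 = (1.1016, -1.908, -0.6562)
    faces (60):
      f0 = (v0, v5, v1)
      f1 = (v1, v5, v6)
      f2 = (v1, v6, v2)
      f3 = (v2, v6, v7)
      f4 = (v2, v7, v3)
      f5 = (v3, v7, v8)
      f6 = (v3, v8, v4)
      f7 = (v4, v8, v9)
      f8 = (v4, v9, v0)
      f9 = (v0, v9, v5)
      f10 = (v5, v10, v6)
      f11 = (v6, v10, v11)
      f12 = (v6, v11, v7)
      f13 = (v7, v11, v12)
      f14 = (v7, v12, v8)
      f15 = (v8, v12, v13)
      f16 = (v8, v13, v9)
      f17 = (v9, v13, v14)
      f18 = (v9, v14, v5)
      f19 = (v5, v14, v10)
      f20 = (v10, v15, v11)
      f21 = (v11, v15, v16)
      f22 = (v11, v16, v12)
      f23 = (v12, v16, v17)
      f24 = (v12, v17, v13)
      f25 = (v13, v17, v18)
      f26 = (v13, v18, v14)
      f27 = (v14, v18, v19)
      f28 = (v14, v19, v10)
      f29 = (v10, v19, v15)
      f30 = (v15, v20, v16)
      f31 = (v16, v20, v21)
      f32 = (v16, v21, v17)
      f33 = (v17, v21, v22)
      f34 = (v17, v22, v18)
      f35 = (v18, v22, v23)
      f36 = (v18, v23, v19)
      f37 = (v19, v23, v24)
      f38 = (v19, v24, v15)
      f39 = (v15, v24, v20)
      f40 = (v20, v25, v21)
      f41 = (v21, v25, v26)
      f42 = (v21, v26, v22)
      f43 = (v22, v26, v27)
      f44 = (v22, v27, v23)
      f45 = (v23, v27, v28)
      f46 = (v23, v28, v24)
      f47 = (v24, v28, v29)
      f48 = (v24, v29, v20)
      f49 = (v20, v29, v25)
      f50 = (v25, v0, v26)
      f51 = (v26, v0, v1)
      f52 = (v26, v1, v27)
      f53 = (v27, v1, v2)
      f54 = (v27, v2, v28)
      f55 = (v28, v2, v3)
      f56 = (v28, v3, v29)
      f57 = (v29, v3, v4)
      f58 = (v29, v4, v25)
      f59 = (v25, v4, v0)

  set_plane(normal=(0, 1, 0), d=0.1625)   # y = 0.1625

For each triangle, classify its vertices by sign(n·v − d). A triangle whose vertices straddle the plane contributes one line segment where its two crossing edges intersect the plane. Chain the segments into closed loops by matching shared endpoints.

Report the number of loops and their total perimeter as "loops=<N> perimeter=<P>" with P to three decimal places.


Straddling triangles (20 of 60):
  (v0,v5,v1) [-+-] → (2.58618, 0.1625, 0)–(2.14276, 0.1625, 0.610256)  len=0.7543
  (v1,v5,v6) [-++] → (2.14276, 0.1625, 0.610256)–(2.10938, 0.1625, 0.6562)  len=0.0568
  (v1,v6,v2) [-+-] → (2.10938, 0.1625, 0.6562)–(1.40368, 0.1625, 0.426943)  len=0.7420
  (v2,v6,v7) [-++] → (1.40368, 0.1625, 0.426943)–(1.33798, 0.1625, 0.4056)  len=0.0691
  (v2,v7,v3) [-+-] → (1.33798, 0.1625, 0.4056)–(1.33798, 0.1625, -0.299294)  len=0.7049
  (v3,v7,v8) [-++] → (1.33798, 0.1625, -0.299294)–(1.33798, 0.1625, -0.4056)  len=0.1063
  (v3,v8,v4) [-+-] → (1.33798, 0.1625, -0.4056)–(2.00829, 0.1625, -0.623359)  len=0.7048
  (v4,v8,v9) [-++] → (2.00829, 0.1625, -0.623359)–(2.10938, 0.1625, -0.6562)  len=0.1063
  (v4,v9,v0) [-+-] → (2.10938, 0.1625, -0.6562)–(2.54557, 0.1625, -0.0558871)  len=0.7421
  (v0,v9,v5) [-++] → (2.54557, 0.1625, -0.0558871)–(2.58618, 0.1625, 0)  len=0.0691
  (v10,v15,v11) [+-+] → (-2.58618, 0.1625, 0)–(-2.54557, 0.1625, 0.0558871)  len=0.0691
  (v11,v15,v16) [+--] → (-2.54557, 0.1625, 0.0558871)–(-2.10938, 0.1625, 0.6562)  len=0.7421
  (v11,v16,v12) [+-+] → (-2.10938, 0.1625, 0.6562)–(-2.00829, 0.1625, 0.623359)  len=0.1063
  (v12,v16,v17) [+--] → (-2.00829, 0.1625, 0.623359)–(-1.33798, 0.1625, 0.4056)  len=0.7048
  (v12,v17,v13) [+-+] → (-1.33798, 0.1625, 0.4056)–(-1.33798, 0.1625, 0.299294)  len=0.1063
  (v13,v17,v18) [+--] → (-1.33798, 0.1625, 0.299294)–(-1.33798, 0.1625, -0.4056)  len=0.7049
  (v13,v18,v14) [+-+] → (-1.33798, 0.1625, -0.4056)–(-1.40368, 0.1625, -0.426943)  len=0.0691
  (v14,v18,v19) [+--] → (-1.40368, 0.1625, -0.426943)–(-2.10938, 0.1625, -0.6562)  len=0.7420
  (v14,v19,v10) [+-+] → (-2.10938, 0.1625, -0.6562)–(-2.14276, 0.1625, -0.610256)  len=0.0568
  (v10,v19,v15) [+--] → (-2.14276, 0.1625, -0.610256)–(-2.58618, 0.1625, 0)  len=0.7543

Chained into 2 loop(s):
  loop 1: 10 segments, perimeter = 4.0556
  loop 2: 10 segments, perimeter = 4.0556
Total perimeter = 8.111

loops=2 perimeter=8.111


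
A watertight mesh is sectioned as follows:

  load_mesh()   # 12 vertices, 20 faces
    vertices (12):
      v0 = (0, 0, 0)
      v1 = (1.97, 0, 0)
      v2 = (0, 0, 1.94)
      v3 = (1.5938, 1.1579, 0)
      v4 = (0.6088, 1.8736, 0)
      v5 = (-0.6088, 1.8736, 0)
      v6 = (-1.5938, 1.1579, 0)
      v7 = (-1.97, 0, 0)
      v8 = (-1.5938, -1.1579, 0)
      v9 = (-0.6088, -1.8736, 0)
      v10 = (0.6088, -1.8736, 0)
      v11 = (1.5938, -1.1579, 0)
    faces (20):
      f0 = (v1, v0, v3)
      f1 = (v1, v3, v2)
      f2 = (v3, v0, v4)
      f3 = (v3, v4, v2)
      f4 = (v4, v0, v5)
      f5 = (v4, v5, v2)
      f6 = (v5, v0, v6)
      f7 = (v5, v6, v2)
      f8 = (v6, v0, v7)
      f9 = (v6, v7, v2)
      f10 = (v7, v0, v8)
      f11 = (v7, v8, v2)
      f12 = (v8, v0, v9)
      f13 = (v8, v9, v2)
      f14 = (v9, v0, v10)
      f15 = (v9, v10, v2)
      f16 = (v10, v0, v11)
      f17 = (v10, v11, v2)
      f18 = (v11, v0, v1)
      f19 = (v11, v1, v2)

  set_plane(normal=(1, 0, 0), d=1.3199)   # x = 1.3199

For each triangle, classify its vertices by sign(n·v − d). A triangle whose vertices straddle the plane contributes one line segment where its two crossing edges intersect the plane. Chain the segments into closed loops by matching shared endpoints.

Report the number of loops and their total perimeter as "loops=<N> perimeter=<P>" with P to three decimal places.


loops=1 perimeter=5.766

Straddling triangles (8 of 20):
  (v1,v0,v3) [+-+] → (1.3199, 0, 0)–(1.3199, 0.958911, 0)  len=0.9589
  (v1,v3,v2) [++-] → (1.3199, 0.958911, 0.333396)–(1.3199, 0, 0.6402)  len=1.0068
  (v3,v0,v4) [+--] → (1.3199, 0.958911, 0)–(1.3199, 1.35692, 0)  len=0.3980
  (v3,v4,v2) [+--] → (1.3199, 1.35692, 0)–(1.3199, 0.958911, 0.333396)  len=0.5192
  (v10,v0,v11) [--+] → (1.3199, -0.958911, 0)–(1.3199, -1.35692, 0)  len=0.3980
  (v10,v11,v2) [-+-] → (1.3199, -1.35692, 0)–(1.3199, -0.958911, 0.333396)  len=0.5192
  (v11,v0,v1) [+-+] → (1.3199, -0.958911, 0)–(1.3199, 0, 0)  len=0.9589
  (v11,v1,v2) [++-] → (1.3199, 0, 0.6402)–(1.3199, -0.958911, 0.333396)  len=1.0068

Chained into 1 loop(s):
  loop 1: 8 segments, perimeter = 5.7658
Total perimeter = 5.766


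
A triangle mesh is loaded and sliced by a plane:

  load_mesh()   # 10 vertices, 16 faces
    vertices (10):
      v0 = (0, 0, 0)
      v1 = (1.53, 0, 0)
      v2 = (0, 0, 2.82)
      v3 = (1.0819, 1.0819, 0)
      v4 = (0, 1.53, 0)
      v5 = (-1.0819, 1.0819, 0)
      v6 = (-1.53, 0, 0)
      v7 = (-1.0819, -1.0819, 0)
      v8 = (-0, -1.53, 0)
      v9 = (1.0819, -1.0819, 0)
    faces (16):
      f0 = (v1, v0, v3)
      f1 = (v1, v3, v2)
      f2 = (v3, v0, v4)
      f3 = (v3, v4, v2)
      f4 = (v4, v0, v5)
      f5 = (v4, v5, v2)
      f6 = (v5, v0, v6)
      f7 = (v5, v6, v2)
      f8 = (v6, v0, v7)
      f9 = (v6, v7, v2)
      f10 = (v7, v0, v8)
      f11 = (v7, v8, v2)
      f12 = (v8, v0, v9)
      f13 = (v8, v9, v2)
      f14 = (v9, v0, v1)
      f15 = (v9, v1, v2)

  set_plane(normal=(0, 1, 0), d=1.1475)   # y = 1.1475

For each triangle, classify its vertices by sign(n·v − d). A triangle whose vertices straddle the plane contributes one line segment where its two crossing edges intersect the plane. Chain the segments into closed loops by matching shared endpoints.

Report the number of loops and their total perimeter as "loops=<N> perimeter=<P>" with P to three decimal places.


loops=1 perimeter=4.171

Straddling triangles (4 of 16):
  (v3,v0,v4) [--+] → (0, 1.1475, 0)–(0.923514, 1.1475, 0)  len=0.9235
  (v3,v4,v2) [-+-] → (0.923514, 1.1475, 0)–(0, 1.1475, 0.705)  len=1.1619
  (v4,v0,v5) [+--] → (0, 1.1475, 0)–(-0.923514, 1.1475, 0)  len=0.9235
  (v4,v5,v2) [+--] → (-0.923514, 1.1475, 0)–(0, 1.1475, 0.705)  len=1.1619

Chained into 1 loop(s):
  loop 1: 4 segments, perimeter = 4.1707
Total perimeter = 4.171


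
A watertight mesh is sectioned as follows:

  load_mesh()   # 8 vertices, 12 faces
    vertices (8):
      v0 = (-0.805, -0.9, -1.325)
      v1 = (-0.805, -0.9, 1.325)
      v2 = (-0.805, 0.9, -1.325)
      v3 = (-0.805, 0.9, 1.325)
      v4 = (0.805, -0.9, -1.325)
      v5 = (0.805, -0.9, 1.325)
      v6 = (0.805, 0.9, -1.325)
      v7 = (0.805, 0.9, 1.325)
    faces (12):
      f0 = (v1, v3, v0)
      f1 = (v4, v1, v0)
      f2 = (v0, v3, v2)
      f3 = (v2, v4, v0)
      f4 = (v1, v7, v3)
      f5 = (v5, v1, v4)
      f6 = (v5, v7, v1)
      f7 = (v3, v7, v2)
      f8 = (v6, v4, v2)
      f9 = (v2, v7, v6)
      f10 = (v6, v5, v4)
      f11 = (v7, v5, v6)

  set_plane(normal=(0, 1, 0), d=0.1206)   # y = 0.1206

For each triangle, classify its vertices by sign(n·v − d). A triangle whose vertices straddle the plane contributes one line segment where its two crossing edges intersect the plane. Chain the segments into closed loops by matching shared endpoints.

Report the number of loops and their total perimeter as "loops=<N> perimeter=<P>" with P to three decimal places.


Straddling triangles (8 of 12):
  (v1,v3,v0) [-+-] → (-0.805, 0.1206, 1.325)–(-0.805, 0.1206, 0.17755)  len=1.1475
  (v0,v3,v2) [-++] → (-0.805, 0.1206, 0.17755)–(-0.805, 0.1206, -1.325)  len=1.5026
  (v2,v4,v0) [+--] → (-0.10787, 0.1206, -1.325)–(-0.805, 0.1206, -1.325)  len=0.6971
  (v1,v7,v3) [-++] → (0.10787, 0.1206, 1.325)–(-0.805, 0.1206, 1.325)  len=0.9129
  (v5,v7,v1) [-+-] → (0.805, 0.1206, 1.325)–(0.10787, 0.1206, 1.325)  len=0.6971
  (v6,v4,v2) [+-+] → (0.805, 0.1206, -1.325)–(-0.10787, 0.1206, -1.325)  len=0.9129
  (v6,v5,v4) [+--] → (0.805, 0.1206, -0.17755)–(0.805, 0.1206, -1.325)  len=1.1475
  (v7,v5,v6) [+-+] → (0.805, 0.1206, 1.325)–(0.805, 0.1206, -0.17755)  len=1.5026

Chained into 1 loop(s):
  loop 1: 8 segments, perimeter = 8.5200
Total perimeter = 8.520

loops=1 perimeter=8.520


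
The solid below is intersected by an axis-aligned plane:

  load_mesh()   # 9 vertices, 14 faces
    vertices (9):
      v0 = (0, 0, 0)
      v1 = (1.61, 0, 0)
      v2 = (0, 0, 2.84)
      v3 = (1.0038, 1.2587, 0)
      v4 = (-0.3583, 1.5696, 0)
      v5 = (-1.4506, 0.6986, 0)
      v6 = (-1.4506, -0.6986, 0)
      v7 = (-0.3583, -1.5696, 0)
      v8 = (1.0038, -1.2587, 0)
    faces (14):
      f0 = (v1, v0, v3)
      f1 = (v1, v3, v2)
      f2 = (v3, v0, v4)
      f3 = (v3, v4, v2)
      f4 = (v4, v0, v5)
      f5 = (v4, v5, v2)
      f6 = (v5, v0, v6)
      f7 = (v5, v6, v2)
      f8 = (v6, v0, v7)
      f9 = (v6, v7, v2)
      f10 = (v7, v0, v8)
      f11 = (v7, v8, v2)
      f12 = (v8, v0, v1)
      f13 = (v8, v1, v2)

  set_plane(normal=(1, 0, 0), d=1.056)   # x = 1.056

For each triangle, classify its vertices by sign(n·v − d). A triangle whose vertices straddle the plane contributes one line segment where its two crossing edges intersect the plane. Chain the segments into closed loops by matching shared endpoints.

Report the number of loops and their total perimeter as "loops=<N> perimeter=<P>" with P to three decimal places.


Straddling triangles (4 of 14):
  (v1,v0,v3) [+--] → (1.056, 0, 0)–(1.056, 1.15031, 0)  len=1.1503
  (v1,v3,v2) [+--] → (1.056, 1.15031, 0)–(1.056, 0, 0.977242)  len=1.5094
  (v8,v0,v1) [--+] → (1.056, 0, 0)–(1.056, -1.15031, 0)  len=1.1503
  (v8,v1,v2) [-+-] → (1.056, -1.15031, 0)–(1.056, 0, 0.977242)  len=1.5094

Chained into 1 loop(s):
  loop 1: 4 segments, perimeter = 5.3194
Total perimeter = 5.319

loops=1 perimeter=5.319


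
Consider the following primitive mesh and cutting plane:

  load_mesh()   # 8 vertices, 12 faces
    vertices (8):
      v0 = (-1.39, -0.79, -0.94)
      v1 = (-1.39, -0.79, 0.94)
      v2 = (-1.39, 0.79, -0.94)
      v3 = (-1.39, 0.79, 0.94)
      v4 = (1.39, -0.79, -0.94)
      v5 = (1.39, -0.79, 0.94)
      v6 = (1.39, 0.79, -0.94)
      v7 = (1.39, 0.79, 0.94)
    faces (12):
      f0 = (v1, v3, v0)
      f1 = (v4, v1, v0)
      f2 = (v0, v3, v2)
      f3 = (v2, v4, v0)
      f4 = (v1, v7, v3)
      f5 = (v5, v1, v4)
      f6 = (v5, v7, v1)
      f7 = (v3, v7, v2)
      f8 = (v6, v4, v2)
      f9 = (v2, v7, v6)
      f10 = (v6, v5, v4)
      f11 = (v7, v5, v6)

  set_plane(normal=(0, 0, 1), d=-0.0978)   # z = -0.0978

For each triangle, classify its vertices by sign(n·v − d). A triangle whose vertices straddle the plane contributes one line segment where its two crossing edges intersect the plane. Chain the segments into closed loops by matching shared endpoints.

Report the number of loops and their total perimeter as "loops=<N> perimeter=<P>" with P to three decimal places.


Straddling triangles (8 of 12):
  (v1,v3,v0) [++-] → (-1.39, -0.0821936, -0.0978)–(-1.39, -0.79, -0.0978)  len=0.7078
  (v4,v1,v0) [-+-] → (0.144619, -0.79, -0.0978)–(-1.39, -0.79, -0.0978)  len=1.5346
  (v0,v3,v2) [-+-] → (-1.39, -0.0821936, -0.0978)–(-1.39, 0.79, -0.0978)  len=0.8722
  (v5,v1,v4) [++-] → (0.144619, -0.79, -0.0978)–(1.39, -0.79, -0.0978)  len=1.2454
  (v3,v7,v2) [++-] → (-0.144619, 0.79, -0.0978)–(-1.39, 0.79, -0.0978)  len=1.2454
  (v2,v7,v6) [-+-] → (-0.144619, 0.79, -0.0978)–(1.39, 0.79, -0.0978)  len=1.5346
  (v6,v5,v4) [-+-] → (1.39, 0.0821936, -0.0978)–(1.39, -0.79, -0.0978)  len=0.8722
  (v7,v5,v6) [++-] → (1.39, 0.0821936, -0.0978)–(1.39, 0.79, -0.0978)  len=0.7078

Chained into 1 loop(s):
  loop 1: 8 segments, perimeter = 8.7200
Total perimeter = 8.720

loops=1 perimeter=8.720


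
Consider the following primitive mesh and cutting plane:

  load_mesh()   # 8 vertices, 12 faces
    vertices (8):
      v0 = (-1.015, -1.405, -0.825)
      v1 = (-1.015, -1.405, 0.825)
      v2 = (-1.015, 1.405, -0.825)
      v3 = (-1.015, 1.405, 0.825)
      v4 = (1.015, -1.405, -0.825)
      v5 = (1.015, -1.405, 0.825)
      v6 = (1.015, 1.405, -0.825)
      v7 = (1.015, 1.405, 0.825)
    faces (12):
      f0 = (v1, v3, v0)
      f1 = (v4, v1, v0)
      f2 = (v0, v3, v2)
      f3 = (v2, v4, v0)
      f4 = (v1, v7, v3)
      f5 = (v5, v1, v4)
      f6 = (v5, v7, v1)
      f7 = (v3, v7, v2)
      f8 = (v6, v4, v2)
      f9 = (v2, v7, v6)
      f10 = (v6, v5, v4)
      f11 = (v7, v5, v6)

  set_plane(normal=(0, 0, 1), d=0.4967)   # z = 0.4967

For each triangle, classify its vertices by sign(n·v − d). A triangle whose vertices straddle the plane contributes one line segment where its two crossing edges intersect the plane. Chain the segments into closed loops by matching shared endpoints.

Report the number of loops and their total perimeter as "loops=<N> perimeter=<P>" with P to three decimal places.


loops=1 perimeter=9.680

Straddling triangles (8 of 12):
  (v1,v3,v0) [++-] → (-1.015, 0.845895, 0.4967)–(-1.015, -1.405, 0.4967)  len=2.2509
  (v4,v1,v0) [-+-] → (-0.611092, -1.405, 0.4967)–(-1.015, -1.405, 0.4967)  len=0.4039
  (v0,v3,v2) [-+-] → (-1.015, 0.845895, 0.4967)–(-1.015, 1.405, 0.4967)  len=0.5591
  (v5,v1,v4) [++-] → (-0.611092, -1.405, 0.4967)–(1.015, -1.405, 0.4967)  len=1.6261
  (v3,v7,v2) [++-] → (0.611092, 1.405, 0.4967)–(-1.015, 1.405, 0.4967)  len=1.6261
  (v2,v7,v6) [-+-] → (0.611092, 1.405, 0.4967)–(1.015, 1.405, 0.4967)  len=0.4039
  (v6,v5,v4) [-+-] → (1.015, -0.845895, 0.4967)–(1.015, -1.405, 0.4967)  len=0.5591
  (v7,v5,v6) [++-] → (1.015, -0.845895, 0.4967)–(1.015, 1.405, 0.4967)  len=2.2509

Chained into 1 loop(s):
  loop 1: 8 segments, perimeter = 9.6800
Total perimeter = 9.680


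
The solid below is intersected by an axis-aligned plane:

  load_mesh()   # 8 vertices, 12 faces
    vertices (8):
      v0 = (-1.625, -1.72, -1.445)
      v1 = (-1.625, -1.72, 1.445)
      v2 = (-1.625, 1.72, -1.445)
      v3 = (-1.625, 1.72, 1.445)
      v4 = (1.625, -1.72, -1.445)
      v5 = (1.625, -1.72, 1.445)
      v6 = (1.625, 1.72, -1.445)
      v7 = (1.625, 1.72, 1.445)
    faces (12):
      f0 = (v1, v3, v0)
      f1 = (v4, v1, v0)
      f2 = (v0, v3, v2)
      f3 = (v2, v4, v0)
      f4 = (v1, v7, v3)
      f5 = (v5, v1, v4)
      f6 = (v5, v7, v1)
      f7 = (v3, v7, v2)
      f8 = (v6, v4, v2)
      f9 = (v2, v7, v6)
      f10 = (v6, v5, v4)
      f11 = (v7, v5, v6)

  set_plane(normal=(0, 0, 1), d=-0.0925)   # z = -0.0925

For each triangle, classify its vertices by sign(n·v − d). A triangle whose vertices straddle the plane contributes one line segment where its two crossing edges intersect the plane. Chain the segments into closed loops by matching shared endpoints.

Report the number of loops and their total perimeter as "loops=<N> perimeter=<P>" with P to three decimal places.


loops=1 perimeter=13.380

Straddling triangles (8 of 12):
  (v1,v3,v0) [++-] → (-1.625, -0.110104, -0.0925)–(-1.625, -1.72, -0.0925)  len=1.6099
  (v4,v1,v0) [-+-] → (0.104022, -1.72, -0.0925)–(-1.625, -1.72, -0.0925)  len=1.7290
  (v0,v3,v2) [-+-] → (-1.625, -0.110104, -0.0925)–(-1.625, 1.72, -0.0925)  len=1.8301
  (v5,v1,v4) [++-] → (0.104022, -1.72, -0.0925)–(1.625, -1.72, -0.0925)  len=1.5210
  (v3,v7,v2) [++-] → (-0.104022, 1.72, -0.0925)–(-1.625, 1.72, -0.0925)  len=1.5210
  (v2,v7,v6) [-+-] → (-0.104022, 1.72, -0.0925)–(1.625, 1.72, -0.0925)  len=1.7290
  (v6,v5,v4) [-+-] → (1.625, 0.110104, -0.0925)–(1.625, -1.72, -0.0925)  len=1.8301
  (v7,v5,v6) [++-] → (1.625, 0.110104, -0.0925)–(1.625, 1.72, -0.0925)  len=1.6099

Chained into 1 loop(s):
  loop 1: 8 segments, perimeter = 13.3800
Total perimeter = 13.380


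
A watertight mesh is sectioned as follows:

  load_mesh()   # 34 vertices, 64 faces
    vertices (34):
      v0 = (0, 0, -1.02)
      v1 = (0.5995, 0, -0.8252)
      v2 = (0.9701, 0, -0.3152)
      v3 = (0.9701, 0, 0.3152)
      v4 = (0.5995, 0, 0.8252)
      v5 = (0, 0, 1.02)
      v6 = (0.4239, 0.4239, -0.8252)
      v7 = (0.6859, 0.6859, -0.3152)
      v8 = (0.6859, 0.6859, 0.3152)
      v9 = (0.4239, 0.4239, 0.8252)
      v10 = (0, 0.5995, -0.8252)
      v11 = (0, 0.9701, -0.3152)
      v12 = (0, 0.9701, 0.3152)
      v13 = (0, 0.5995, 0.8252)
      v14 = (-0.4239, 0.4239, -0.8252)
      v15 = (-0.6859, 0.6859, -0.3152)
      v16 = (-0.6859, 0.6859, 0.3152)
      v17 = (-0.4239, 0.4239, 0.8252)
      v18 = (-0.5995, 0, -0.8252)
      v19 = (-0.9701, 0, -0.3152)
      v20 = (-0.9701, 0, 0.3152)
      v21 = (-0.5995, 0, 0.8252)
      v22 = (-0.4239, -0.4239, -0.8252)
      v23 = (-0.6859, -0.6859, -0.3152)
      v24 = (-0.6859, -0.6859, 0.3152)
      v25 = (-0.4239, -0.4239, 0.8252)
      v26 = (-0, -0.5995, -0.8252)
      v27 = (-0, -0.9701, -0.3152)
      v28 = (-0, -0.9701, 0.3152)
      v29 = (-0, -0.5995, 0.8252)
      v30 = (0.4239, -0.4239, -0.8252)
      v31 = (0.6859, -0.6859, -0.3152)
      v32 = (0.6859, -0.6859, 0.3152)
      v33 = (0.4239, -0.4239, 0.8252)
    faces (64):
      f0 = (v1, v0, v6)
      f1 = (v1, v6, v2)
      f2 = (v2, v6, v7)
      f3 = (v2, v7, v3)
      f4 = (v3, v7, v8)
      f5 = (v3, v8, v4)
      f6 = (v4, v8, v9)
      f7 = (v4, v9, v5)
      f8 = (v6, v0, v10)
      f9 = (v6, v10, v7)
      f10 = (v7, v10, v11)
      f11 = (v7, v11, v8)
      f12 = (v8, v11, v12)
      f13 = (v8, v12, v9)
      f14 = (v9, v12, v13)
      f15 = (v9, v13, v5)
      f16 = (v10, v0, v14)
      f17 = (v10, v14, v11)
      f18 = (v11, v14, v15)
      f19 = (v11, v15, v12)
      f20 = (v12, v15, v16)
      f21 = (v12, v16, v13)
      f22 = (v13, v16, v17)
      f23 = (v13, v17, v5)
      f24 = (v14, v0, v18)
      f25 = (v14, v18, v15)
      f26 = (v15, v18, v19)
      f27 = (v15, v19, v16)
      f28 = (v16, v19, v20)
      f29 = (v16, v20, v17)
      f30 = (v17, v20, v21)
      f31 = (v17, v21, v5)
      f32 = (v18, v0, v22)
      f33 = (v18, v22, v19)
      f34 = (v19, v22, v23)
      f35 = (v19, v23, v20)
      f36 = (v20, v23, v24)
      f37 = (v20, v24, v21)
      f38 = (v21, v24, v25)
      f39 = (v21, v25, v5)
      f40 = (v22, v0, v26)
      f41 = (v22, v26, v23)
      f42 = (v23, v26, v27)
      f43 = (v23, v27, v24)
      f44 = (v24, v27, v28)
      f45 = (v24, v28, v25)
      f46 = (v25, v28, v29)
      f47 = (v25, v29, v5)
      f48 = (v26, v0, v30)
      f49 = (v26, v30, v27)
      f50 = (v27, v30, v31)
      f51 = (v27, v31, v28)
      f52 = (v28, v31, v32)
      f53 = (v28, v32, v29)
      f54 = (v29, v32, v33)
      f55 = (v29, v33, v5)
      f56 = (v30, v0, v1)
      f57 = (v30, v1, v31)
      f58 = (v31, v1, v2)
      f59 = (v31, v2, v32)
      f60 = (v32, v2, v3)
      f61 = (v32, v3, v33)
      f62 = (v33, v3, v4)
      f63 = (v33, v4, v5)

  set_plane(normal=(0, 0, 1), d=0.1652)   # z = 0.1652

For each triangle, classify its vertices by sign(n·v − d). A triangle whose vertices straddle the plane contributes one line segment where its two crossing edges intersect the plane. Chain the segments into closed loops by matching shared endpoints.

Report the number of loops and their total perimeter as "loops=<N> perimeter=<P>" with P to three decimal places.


loops=1 perimeter=5.940

Straddling triangles (16 of 64):
  (v2,v7,v3) [--+] → (0.902476, 0.163206, 0.1652)–(0.9701, 0, 0.1652)  len=0.1767
  (v3,v7,v8) [+-+] → (0.902476, 0.163206, 0.1652)–(0.6859, 0.6859, 0.1652)  len=0.5658
  (v7,v11,v8) [--+] → (0.522694, 0.753524, 0.1652)–(0.6859, 0.6859, 0.1652)  len=0.1767
  (v8,v11,v12) [+-+] → (0.522694, 0.753524, 0.1652)–(0, 0.9701, 0.1652)  len=0.5658
  (v11,v15,v12) [--+] → (-0.163206, 0.902476, 0.1652)–(0, 0.9701, 0.1652)  len=0.1767
  (v12,v15,v16) [+-+] → (-0.163206, 0.902476, 0.1652)–(-0.6859, 0.6859, 0.1652)  len=0.5658
  (v15,v19,v16) [--+] → (-0.753524, 0.522694, 0.1652)–(-0.6859, 0.6859, 0.1652)  len=0.1767
  (v16,v19,v20) [+-+] → (-0.753524, 0.522694, 0.1652)–(-0.9701, 0, 0.1652)  len=0.5658
  (v19,v23,v20) [--+] → (-0.902476, -0.163206, 0.1652)–(-0.9701, 0, 0.1652)  len=0.1767
  (v20,v23,v24) [+-+] → (-0.902476, -0.163206, 0.1652)–(-0.6859, -0.6859, 0.1652)  len=0.5658
  (v23,v27,v24) [--+] → (-0.522694, -0.753524, 0.1652)–(-0.6859, -0.6859, 0.1652)  len=0.1767
  (v24,v27,v28) [+-+] → (-0.522694, -0.753524, 0.1652)–(0, -0.9701, 0.1652)  len=0.5658
  (v27,v31,v28) [--+] → (0.163206, -0.902476, 0.1652)–(0, -0.9701, 0.1652)  len=0.1767
  (v28,v31,v32) [+-+] → (0.163206, -0.902476, 0.1652)–(0.6859, -0.6859, 0.1652)  len=0.5658
  (v31,v2,v32) [--+] → (0.753524, -0.522694, 0.1652)–(0.6859, -0.6859, 0.1652)  len=0.1767
  (v32,v2,v3) [+-+] → (0.753524, -0.522694, 0.1652)–(0.9701, 0, 0.1652)  len=0.5658

Chained into 1 loop(s):
  loop 1: 16 segments, perimeter = 5.9396
Total perimeter = 5.940


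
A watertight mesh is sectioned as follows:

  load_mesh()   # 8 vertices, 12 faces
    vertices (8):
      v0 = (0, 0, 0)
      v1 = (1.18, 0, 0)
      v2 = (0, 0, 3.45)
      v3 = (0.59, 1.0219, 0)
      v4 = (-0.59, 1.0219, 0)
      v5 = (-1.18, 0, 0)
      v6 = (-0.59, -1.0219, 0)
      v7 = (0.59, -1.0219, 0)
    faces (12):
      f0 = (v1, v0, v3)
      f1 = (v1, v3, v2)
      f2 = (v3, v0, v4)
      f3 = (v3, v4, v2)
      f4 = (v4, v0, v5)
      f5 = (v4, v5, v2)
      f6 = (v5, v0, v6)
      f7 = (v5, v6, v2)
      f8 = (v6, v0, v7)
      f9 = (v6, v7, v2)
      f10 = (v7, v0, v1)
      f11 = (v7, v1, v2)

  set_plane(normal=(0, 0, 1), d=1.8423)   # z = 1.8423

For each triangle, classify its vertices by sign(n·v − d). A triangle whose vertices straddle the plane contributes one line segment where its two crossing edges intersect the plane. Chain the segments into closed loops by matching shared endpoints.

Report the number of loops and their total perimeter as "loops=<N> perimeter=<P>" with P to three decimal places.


loops=1 perimeter=3.299

Straddling triangles (6 of 12):
  (v1,v3,v2) [--+] → (0.27494, 0.476205, 1.8423)–(0.54988, 0, 1.8423)  len=0.5499
  (v3,v4,v2) [--+] → (-0.27494, 0.476205, 1.8423)–(0.27494, 0.476205, 1.8423)  len=0.5499
  (v4,v5,v2) [--+] → (-0.54988, 0, 1.8423)–(-0.27494, 0.476205, 1.8423)  len=0.5499
  (v5,v6,v2) [--+] → (-0.27494, -0.476205, 1.8423)–(-0.54988, 0, 1.8423)  len=0.5499
  (v6,v7,v2) [--+] → (0.27494, -0.476205, 1.8423)–(-0.27494, -0.476205, 1.8423)  len=0.5499
  (v7,v1,v2) [--+] → (0.54988, 0, 1.8423)–(0.27494, -0.476205, 1.8423)  len=0.5499

Chained into 1 loop(s):
  loop 1: 6 segments, perimeter = 3.2993
Total perimeter = 3.299


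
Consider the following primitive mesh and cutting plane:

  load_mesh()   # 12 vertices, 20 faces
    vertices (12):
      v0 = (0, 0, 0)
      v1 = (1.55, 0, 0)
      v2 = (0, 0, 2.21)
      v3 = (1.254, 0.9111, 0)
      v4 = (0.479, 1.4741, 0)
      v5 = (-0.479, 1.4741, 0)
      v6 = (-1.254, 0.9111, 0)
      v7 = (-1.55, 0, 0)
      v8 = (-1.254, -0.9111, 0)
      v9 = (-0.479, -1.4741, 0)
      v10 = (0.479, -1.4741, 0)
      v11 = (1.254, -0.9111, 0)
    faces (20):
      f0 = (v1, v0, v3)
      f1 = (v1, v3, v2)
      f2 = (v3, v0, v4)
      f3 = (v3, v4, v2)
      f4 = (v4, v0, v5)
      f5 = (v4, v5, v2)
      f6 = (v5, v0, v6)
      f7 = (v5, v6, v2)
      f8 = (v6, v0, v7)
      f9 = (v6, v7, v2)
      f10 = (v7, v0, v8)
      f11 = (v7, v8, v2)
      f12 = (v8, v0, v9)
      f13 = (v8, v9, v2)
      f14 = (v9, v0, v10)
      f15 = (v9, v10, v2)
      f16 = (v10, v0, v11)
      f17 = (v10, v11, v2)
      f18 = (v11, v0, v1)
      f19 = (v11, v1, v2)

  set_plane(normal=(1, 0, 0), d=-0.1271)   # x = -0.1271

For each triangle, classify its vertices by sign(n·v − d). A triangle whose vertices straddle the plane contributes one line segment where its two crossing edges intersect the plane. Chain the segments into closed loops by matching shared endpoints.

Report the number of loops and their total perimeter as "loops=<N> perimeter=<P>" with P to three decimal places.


loops=1 perimeter=7.994

Straddling triangles (12 of 20):
  (v4,v0,v5) [++-] → (-0.1271, 0.391144, 0)–(-0.1271, 1.4741, 0)  len=1.0830
  (v4,v5,v2) [+-+] → (-0.1271, 1.4741, 0)–(-0.1271, 0.391144, 1.62359)  len=1.9516
  (v5,v0,v6) [-+-] → (-0.1271, 0.391144, 0)–(-0.1271, 0.0923451, 0)  len=0.2988
  (v5,v6,v2) [--+] → (-0.1271, 0.0923451, 1.986)–(-0.1271, 0.391144, 1.62359)  len=0.4697
  (v6,v0,v7) [-+-] → (-0.1271, 0.0923451, 0)–(-0.1271, 0, 0)  len=0.0923
  (v6,v7,v2) [--+] → (-0.1271, 0, 2.02878)–(-0.1271, 0.0923451, 1.986)  len=0.1018
  (v7,v0,v8) [-+-] → (-0.1271, 0, 0)–(-0.1271, -0.0923451, 0)  len=0.0923
  (v7,v8,v2) [--+] → (-0.1271, -0.0923451, 1.986)–(-0.1271, 0, 2.02878)  len=0.1018
  (v8,v0,v9) [-+-] → (-0.1271, -0.0923451, 0)–(-0.1271, -0.391144, 0)  len=0.2988
  (v8,v9,v2) [--+] → (-0.1271, -0.391144, 1.62359)–(-0.1271, -0.0923451, 1.986)  len=0.4697
  (v9,v0,v10) [-++] → (-0.1271, -0.391144, 0)–(-0.1271, -1.4741, 0)  len=1.0830
  (v9,v10,v2) [-++] → (-0.1271, -1.4741, 0)–(-0.1271, -0.391144, 1.62359)  len=1.9516

Chained into 1 loop(s):
  loop 1: 12 segments, perimeter = 7.9944
Total perimeter = 7.994


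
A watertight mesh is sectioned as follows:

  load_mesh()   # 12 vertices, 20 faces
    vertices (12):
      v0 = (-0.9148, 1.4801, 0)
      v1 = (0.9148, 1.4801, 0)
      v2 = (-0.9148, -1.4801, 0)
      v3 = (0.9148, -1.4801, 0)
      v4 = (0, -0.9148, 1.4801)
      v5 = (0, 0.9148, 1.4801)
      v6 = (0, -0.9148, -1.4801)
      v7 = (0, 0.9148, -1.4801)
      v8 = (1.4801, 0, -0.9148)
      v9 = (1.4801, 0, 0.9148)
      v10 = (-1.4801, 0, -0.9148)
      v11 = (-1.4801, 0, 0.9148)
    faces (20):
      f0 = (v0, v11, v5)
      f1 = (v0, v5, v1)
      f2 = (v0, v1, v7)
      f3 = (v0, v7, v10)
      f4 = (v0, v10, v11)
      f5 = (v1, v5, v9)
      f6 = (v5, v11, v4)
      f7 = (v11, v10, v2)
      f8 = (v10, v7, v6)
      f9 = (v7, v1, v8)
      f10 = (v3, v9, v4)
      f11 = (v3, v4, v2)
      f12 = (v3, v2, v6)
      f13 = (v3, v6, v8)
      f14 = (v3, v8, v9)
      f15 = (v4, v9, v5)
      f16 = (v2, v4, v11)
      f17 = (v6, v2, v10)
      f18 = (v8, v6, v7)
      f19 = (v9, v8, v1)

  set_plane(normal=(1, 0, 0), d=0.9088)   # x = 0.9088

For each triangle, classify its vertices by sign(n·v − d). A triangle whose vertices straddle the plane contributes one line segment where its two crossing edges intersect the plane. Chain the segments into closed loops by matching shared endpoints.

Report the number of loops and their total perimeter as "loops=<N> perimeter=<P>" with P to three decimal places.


Straddling triangles (10 of 20):
  (v0,v5,v1) [--+] → (0.9088, 1.47639, 0.0097077)–(0.9088, 1.4801, 0)  len=0.0104
  (v0,v1,v7) [-+-] → (0.9088, 1.4801, 0)–(0.9088, 1.47639, -0.0097077)  len=0.0104
  (v1,v5,v9) [+-+] → (0.9088, 1.47639, 0.0097077)–(0.9088, 0.353101, 1.133)  len=1.5886
  (v7,v1,v8) [-++] → (0.9088, 1.47639, -0.0097077)–(0.9088, 0.353101, -1.133)  len=1.5886
  (v3,v9,v4) [++-] → (0.9088, -0.353101, 1.133)–(0.9088, -1.47639, 0.0097077)  len=1.5886
  (v3,v4,v2) [+--] → (0.9088, -1.47639, 0.0097077)–(0.9088, -1.4801, 0)  len=0.0104
  (v3,v2,v6) [+--] → (0.9088, -1.4801, 0)–(0.9088, -1.47639, -0.0097077)  len=0.0104
  (v3,v6,v8) [+-+] → (0.9088, -1.47639, -0.0097077)–(0.9088, -0.353101, -1.133)  len=1.5886
  (v4,v9,v5) [-+-] → (0.9088, -0.353101, 1.133)–(0.9088, 0.353101, 1.133)  len=0.7062
  (v8,v6,v7) [+--] → (0.9088, -0.353101, -1.133)–(0.9088, 0.353101, -1.133)  len=0.7062

Chained into 1 loop(s):
  loop 1: 10 segments, perimeter = 7.8083
Total perimeter = 7.808

loops=1 perimeter=7.808
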